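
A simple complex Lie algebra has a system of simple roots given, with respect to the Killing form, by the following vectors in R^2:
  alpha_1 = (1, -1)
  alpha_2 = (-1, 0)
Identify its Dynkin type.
Compute the Cartan integers a_ij = 2(alpha_i, alpha_j)/(alpha_j, alpha_j); the resulting 2x2 Cartan matrix is
[[2, -2], [-1, 2]].
The roots have two lengths (squared-length ratio 2:1); the short ones are alpha_{2}. The associated Dynkin diagram is a chain of 2 nodes with a double edge at one end; the terminal node there is the unique short simple root (B_2), so the type is B_2 (the algebra so(5)).

B2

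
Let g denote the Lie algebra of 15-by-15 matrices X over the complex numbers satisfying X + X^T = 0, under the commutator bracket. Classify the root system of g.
type B_7

This is so(15) with 15 odd, which has dimension 15(15-1)/2 = 105 and rank (15-1)/2 = 7. In the classification of classical Lie algebras, the orthogonal algebra so(2n+1) in an odd number of variables has type B_n; here n = 7, so the Dynkin diagram is a chain of 7 nodes with a double edge at one end; the terminal node there is the unique short simple root (B_7). Hence the type is B_7.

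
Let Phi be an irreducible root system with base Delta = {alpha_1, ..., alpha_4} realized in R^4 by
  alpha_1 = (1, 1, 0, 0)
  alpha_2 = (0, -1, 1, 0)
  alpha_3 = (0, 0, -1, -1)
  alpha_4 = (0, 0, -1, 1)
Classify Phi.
D_4 (so(8))

Compute the Cartan integers a_ij = 2(alpha_i, alpha_j)/(alpha_j, alpha_j); the resulting 4x4 Cartan matrix is
[[2, -1, 0, 0], [-1, 2, -1, -1], [0, -1, 2, 0], [0, -1, 0, 2]].
All simple roots have the same length, so the diagram is simply laced. The associated Dynkin diagram is a chain of 2 nodes with a fork of two nodes at one end (D_4), so the type is D_4 (the algebra so(8)).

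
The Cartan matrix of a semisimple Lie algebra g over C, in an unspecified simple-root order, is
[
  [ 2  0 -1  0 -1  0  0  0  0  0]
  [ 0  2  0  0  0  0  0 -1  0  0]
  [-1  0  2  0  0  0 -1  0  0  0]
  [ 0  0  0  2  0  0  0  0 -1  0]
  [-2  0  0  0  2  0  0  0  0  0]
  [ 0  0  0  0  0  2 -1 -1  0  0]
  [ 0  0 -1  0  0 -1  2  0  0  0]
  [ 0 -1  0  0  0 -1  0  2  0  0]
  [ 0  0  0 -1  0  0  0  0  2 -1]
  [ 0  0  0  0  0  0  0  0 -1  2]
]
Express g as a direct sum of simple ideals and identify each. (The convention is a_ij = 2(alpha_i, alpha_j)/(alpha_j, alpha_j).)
A3 + C7

The diagram associated to this matrix has two connected components: the simple roots {alpha_4, alpha_9, alpha_10} form a chain of 3 nodes with single edges (A_3), and {alpha_1, alpha_2, alpha_3, alpha_5, alpha_6, alpha_7, alpha_8} form a chain of 7 nodes with a double edge at one end; the terminal node there is the unique long simple root (C_7). A semisimple Lie algebra decomposes uniquely as the direct sum of simple ideals, one per connected component of its Dynkin diagram, so g ≅ A_3 ⊕ C_7 (dimension 15 + 105 = 120).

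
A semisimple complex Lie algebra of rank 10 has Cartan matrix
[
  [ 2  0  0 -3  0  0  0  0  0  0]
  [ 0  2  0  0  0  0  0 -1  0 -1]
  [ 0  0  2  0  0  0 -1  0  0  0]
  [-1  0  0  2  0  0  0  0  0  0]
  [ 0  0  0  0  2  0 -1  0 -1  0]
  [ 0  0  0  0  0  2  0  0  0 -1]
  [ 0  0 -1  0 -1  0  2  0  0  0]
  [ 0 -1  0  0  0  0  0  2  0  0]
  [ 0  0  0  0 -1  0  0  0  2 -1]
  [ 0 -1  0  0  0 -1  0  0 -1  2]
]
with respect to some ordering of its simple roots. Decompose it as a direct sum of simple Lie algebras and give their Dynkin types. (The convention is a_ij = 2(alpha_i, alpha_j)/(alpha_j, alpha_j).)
The diagram associated to this matrix has two connected components: the simple roots {alpha_2, alpha_3, alpha_5, alpha_6, alpha_7, alpha_8, alpha_9, alpha_10} form a chain of 7 nodes with one extra node attached to the third node from one end (E_8), and {alpha_1, alpha_4} form two nodes joined by a triple edge (G_2). A semisimple Lie algebra decomposes uniquely as the direct sum of simple ideals, one per connected component of its Dynkin diagram, so g ≅ E_8 ⊕ G_2 (dimension 248 + 14 = 262).

E_8 ⊕ G_2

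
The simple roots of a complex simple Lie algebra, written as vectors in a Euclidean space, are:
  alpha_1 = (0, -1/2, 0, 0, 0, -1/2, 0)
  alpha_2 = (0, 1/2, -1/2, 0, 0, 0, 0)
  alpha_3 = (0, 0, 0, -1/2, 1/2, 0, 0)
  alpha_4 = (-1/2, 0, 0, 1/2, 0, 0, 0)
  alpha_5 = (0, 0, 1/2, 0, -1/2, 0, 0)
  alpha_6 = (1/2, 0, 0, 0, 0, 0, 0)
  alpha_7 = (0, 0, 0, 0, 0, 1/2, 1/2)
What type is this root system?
Compute the Cartan integers a_ij = 2(alpha_i, alpha_j)/(alpha_j, alpha_j); the resulting 7x7 Cartan matrix is
[[2, -1, 0, 0, 0, 0, -1], [-1, 2, 0, 0, -1, 0, 0], [0, 0, 2, -1, -1, 0, 0], [0, 0, -1, 2, 0, -2, 0], [0, -1, -1, 0, 2, 0, 0], [0, 0, 0, -1, 0, 2, 0], [-1, 0, 0, 0, 0, 0, 2]].
The roots have two lengths (squared-length ratio 2:1); the short ones are alpha_{6}. The associated Dynkin diagram is a chain of 7 nodes with a double edge at one end; the terminal node there is the unique short simple root (B_7), so the type is B_7 (the algebra so(15)).

type B_7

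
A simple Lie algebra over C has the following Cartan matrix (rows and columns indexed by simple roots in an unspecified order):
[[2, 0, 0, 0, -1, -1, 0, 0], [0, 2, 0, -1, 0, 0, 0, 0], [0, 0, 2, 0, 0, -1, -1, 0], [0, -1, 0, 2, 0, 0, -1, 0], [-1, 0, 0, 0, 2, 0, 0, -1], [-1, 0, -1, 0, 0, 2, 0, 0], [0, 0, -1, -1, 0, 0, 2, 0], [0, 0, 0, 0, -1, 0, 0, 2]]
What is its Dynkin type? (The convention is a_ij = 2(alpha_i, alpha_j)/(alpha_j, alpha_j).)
A_8

The matrix has rank 8 with 2's on the diagonal. Reading the off-diagonal entries as Dynkin edges (a single edge where a_ij = a_ji = -1; a double or triple edge where a_ij * a_ji = 2 or 3), the diagram is a chain of 8 nodes with single edges (A_8). One simple-root ordering that puts it in standard form is (alpha_2, alpha_4, alpha_7, alpha_3, alpha_6, alpha_1, alpha_5, alpha_8). So the algebra is type A_8, i.e. sl(9).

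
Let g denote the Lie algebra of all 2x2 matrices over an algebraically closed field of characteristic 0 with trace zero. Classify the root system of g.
This is sl(2), which has dimension 2^2 - 1 = 3 and rank 2 - 1 = 1 (a Cartan subalgebra is the diagonal traceless matrices). In the classification of classical Lie algebras, the special linear algebra sl(n+1) has type A_n; here n = 1, so the Dynkin diagram is a chain of 1 nodes with single edges (A_1). Hence the type is A_1.

A1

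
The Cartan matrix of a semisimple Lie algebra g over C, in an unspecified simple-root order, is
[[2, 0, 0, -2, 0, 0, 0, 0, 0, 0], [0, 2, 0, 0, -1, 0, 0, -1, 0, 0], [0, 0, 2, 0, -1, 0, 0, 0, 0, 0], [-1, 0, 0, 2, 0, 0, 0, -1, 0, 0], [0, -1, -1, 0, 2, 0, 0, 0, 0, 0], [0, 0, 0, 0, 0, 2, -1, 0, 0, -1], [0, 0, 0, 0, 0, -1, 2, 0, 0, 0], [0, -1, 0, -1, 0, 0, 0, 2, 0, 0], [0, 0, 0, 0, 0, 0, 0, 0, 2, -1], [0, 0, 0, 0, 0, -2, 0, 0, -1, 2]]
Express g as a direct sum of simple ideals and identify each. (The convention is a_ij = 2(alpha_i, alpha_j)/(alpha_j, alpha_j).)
type C_6 ⊕ type F_4

The diagram associated to this matrix has two connected components: the simple roots {alpha_1, alpha_2, alpha_3, alpha_4, alpha_5, alpha_8} form a chain of 6 nodes with a double edge at one end; the terminal node there is the unique long simple root (C_6), and {alpha_6, alpha_7, alpha_9, alpha_10} form a chain of 4 nodes with a double edge between the middle two (F_4). A semisimple Lie algebra decomposes uniquely as the direct sum of simple ideals, one per connected component of its Dynkin diagram, so g ≅ C_6 ⊕ F_4 (dimension 78 + 52 = 130).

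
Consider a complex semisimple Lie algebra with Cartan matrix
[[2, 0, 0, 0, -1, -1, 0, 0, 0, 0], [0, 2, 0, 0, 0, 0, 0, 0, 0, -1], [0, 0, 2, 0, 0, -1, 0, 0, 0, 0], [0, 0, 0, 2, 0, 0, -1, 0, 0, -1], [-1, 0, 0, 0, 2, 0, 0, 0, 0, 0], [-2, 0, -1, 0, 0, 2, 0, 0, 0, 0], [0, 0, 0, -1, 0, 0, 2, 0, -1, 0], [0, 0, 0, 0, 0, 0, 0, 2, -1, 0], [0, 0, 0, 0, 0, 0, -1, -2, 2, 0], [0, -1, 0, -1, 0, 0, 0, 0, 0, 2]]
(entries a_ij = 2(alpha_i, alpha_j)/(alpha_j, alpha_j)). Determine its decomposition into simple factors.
The diagram associated to this matrix has two connected components: the simple roots {alpha_2, alpha_4, alpha_7, alpha_8, alpha_9, alpha_10} form a chain of 6 nodes with a double edge at one end; the terminal node there is the unique short simple root (B_6), and {alpha_1, alpha_3, alpha_5, alpha_6} form a chain of 4 nodes with a double edge between the middle two (F_4). A semisimple Lie algebra decomposes uniquely as the direct sum of simple ideals, one per connected component of its Dynkin diagram, so g ≅ B_6 ⊕ F_4 (dimension 78 + 52 = 130).

type B_6 + type F_4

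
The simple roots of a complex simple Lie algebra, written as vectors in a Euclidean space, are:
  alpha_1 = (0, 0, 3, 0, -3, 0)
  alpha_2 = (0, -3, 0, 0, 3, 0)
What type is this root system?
Compute the Cartan integers a_ij = 2(alpha_i, alpha_j)/(alpha_j, alpha_j); the resulting 2x2 Cartan matrix is
[[2, -1], [-1, 2]].
All simple roots have the same length, so the diagram is simply laced. The associated Dynkin diagram is a chain of 2 nodes with single edges (A_2), so the type is A_2 (the algebra sl(3)).

A_2 (sl(3))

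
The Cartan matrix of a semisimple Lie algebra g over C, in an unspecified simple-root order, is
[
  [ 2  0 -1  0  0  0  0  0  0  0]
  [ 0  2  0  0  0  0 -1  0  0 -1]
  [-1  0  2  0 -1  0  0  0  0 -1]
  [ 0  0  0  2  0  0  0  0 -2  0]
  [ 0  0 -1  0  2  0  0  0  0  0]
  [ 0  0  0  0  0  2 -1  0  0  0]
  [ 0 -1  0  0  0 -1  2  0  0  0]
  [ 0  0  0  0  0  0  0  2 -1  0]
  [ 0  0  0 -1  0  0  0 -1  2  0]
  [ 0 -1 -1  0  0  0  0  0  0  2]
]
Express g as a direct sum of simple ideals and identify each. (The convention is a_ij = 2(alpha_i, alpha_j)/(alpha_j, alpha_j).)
C3 + D7

The diagram associated to this matrix has two connected components: the simple roots {alpha_4, alpha_8, alpha_9} form a chain of 3 nodes with a double edge at one end; the terminal node there is the unique long simple root (C_3), and {alpha_1, alpha_2, alpha_3, alpha_5, alpha_6, alpha_7, alpha_10} form a chain of 5 nodes with a fork of two nodes at one end (D_7). A semisimple Lie algebra decomposes uniquely as the direct sum of simple ideals, one per connected component of its Dynkin diagram, so g ≅ C_3 ⊕ D_7 (dimension 21 + 91 = 112).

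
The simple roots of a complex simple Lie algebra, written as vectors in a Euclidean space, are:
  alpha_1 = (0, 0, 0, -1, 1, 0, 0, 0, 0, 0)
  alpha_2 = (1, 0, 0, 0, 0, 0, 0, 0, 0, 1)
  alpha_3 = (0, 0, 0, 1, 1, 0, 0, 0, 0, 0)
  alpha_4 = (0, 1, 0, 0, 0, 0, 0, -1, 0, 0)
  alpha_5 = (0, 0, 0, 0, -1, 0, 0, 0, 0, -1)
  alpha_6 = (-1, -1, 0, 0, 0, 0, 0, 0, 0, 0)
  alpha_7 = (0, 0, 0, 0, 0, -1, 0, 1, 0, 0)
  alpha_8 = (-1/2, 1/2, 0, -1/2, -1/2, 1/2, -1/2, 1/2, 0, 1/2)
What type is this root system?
Compute the Cartan integers a_ij = 2(alpha_i, alpha_j)/(alpha_j, alpha_j); the resulting 8x8 Cartan matrix is
[[2, 0, 0, 0, -1, 0, 0, 0], [0, 2, 0, 0, -1, -1, 0, 0], [0, 0, 2, 0, -1, 0, 0, -1], [0, 0, 0, 2, 0, -1, -1, 0], [-1, -1, -1, 0, 2, 0, 0, 0], [0, -1, 0, -1, 0, 2, 0, 0], [0, 0, 0, -1, 0, 0, 2, 0], [0, 0, -1, 0, 0, 0, 0, 2]].
All simple roots have the same length, so the diagram is simply laced. The associated Dynkin diagram is a chain of 7 nodes with one extra node attached to the third node from one end (E_8), so the type is E_8.

E8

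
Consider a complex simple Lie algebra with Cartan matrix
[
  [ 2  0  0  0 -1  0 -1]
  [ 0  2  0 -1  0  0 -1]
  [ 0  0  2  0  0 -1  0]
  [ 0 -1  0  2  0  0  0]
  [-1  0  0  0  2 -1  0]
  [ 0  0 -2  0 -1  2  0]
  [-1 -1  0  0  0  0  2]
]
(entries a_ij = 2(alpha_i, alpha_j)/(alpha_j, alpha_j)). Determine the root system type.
B_7 (so(15))

The matrix has rank 7 with 2's on the diagonal. Reading the off-diagonal entries as Dynkin edges (a single edge where a_ij = a_ji = -1; a double or triple edge where a_ij * a_ji = 2 or 3), the diagram is a chain of 7 nodes with a double edge at one end; the terminal node there is the unique short simple root (B_7). One simple-root ordering that puts it in standard form is (alpha_4, alpha_2, alpha_7, alpha_1, alpha_5, alpha_6, alpha_3). So the algebra is type B_7, i.e. so(15).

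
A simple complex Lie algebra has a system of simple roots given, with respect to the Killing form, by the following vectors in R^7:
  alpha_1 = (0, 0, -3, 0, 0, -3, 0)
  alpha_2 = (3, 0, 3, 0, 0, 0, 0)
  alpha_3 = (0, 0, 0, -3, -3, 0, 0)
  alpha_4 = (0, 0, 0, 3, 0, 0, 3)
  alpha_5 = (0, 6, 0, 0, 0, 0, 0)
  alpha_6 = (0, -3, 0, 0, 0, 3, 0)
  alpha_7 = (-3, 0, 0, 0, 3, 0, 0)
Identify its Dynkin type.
Compute the Cartan integers a_ij = 2(alpha_i, alpha_j)/(alpha_j, alpha_j); the resulting 7x7 Cartan matrix is
[[2, -1, 0, 0, 0, -1, 0], [-1, 2, 0, 0, 0, 0, -1], [0, 0, 2, -1, 0, 0, -1], [0, 0, -1, 2, 0, 0, 0], [0, 0, 0, 0, 2, -2, 0], [-1, 0, 0, 0, -1, 2, 0], [0, -1, -1, 0, 0, 0, 2]].
The roots have two lengths (squared-length ratio 2:1); the short ones are alpha_{1,2,3,4,6,7}. The associated Dynkin diagram is a chain of 7 nodes with a double edge at one end; the terminal node there is the unique long simple root (C_7), so the type is C_7 (the algebra sp(14)).

type C_7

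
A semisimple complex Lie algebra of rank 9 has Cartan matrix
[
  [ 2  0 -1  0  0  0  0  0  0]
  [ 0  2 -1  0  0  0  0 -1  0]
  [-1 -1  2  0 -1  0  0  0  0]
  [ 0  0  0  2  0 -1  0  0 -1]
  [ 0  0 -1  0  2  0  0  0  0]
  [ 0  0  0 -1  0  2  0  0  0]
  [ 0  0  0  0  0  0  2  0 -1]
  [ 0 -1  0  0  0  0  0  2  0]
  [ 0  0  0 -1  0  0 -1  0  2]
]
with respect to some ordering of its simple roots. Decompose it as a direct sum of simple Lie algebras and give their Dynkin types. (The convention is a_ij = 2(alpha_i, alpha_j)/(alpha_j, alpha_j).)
type A_4 + type D_5

The diagram associated to this matrix has two connected components: the simple roots {alpha_4, alpha_6, alpha_7, alpha_9} form a chain of 4 nodes with single edges (A_4), and {alpha_1, alpha_2, alpha_3, alpha_5, alpha_8} form a chain of 3 nodes with a fork of two nodes at one end (D_5). A semisimple Lie algebra decomposes uniquely as the direct sum of simple ideals, one per connected component of its Dynkin diagram, so g ≅ A_4 ⊕ D_5 (dimension 24 + 45 = 69).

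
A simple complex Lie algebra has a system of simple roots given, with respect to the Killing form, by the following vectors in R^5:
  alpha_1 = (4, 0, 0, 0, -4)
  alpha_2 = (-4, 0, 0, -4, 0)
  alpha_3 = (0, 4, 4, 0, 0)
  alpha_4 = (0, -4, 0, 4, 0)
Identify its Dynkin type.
Compute the Cartan integers a_ij = 2(alpha_i, alpha_j)/(alpha_j, alpha_j); the resulting 4x4 Cartan matrix is
[[2, -1, 0, 0], [-1, 2, 0, -1], [0, 0, 2, -1], [0, -1, -1, 2]].
All simple roots have the same length, so the diagram is simply laced. The associated Dynkin diagram is a chain of 4 nodes with single edges (A_4), so the type is A_4 (the algebra sl(5)).

A_4 (sl(5))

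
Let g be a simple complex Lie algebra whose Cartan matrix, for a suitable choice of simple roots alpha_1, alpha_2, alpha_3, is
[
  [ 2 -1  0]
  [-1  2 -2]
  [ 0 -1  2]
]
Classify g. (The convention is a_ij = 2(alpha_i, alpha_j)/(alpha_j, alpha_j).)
The matrix has rank 3 with 2's on the diagonal. Reading the off-diagonal entries as Dynkin edges (a single edge where a_ij = a_ji = -1; a double or triple edge where a_ij * a_ji = 2 or 3), the diagram is a chain of 3 nodes with a double edge at one end; the terminal node there is the unique short simple root (B_3). One simple-root ordering that puts it in standard form is (alpha_1, alpha_2, alpha_3). So the algebra is type B_3, i.e. so(7).

B3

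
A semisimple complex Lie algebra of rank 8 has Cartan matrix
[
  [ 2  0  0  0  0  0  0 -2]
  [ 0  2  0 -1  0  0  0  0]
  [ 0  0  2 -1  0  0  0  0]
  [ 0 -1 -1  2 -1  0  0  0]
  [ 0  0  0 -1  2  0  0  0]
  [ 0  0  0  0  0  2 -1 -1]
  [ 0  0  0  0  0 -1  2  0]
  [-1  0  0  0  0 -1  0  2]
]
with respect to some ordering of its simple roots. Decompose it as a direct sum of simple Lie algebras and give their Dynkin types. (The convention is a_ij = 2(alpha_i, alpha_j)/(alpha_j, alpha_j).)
The diagram associated to this matrix has two connected components: the simple roots {alpha_1, alpha_6, alpha_7, alpha_8} form a chain of 4 nodes with a double edge at one end; the terminal node there is the unique long simple root (C_4), and {alpha_2, alpha_3, alpha_4, alpha_5} form a chain of 2 nodes with a fork of two nodes at one end (D_4). A semisimple Lie algebra decomposes uniquely as the direct sum of simple ideals, one per connected component of its Dynkin diagram, so g ≅ C_4 ⊕ D_4 (dimension 36 + 28 = 64).

C_4 (sp(8)) + D_4 (so(8))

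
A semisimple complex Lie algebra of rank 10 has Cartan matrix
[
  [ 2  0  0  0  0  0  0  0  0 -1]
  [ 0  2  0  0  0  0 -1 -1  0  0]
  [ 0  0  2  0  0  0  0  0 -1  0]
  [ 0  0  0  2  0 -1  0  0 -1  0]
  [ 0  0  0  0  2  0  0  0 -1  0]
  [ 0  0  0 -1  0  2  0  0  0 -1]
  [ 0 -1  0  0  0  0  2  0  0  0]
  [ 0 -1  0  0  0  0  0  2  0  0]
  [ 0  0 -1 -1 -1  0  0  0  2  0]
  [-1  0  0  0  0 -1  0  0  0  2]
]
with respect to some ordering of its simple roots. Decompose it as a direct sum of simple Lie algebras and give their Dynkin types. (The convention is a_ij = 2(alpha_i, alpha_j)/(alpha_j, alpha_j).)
type A_3 + type D_7

The diagram associated to this matrix has two connected components: the simple roots {alpha_2, alpha_7, alpha_8} form a chain of 3 nodes with single edges (A_3), and {alpha_1, alpha_3, alpha_4, alpha_5, alpha_6, alpha_9, alpha_10} form a chain of 5 nodes with a fork of two nodes at one end (D_7). A semisimple Lie algebra decomposes uniquely as the direct sum of simple ideals, one per connected component of its Dynkin diagram, so g ≅ A_3 ⊕ D_7 (dimension 15 + 91 = 106).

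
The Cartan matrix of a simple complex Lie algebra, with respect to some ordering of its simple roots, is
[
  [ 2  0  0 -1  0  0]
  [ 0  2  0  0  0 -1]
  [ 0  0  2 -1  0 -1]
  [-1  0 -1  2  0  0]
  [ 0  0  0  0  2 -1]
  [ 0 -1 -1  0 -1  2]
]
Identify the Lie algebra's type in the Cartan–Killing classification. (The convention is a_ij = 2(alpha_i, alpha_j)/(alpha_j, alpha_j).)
The matrix has rank 6 with 2's on the diagonal. Reading the off-diagonal entries as Dynkin edges (a single edge where a_ij = a_ji = -1; a double or triple edge where a_ij * a_ji = 2 or 3), the diagram is a chain of 4 nodes with a fork of two nodes at one end (D_6). One simple-root ordering that puts it in standard form is (alpha_1, alpha_4, alpha_3, alpha_6, alpha_5, alpha_2). So the algebra is type D_6, i.e. so(12).

D6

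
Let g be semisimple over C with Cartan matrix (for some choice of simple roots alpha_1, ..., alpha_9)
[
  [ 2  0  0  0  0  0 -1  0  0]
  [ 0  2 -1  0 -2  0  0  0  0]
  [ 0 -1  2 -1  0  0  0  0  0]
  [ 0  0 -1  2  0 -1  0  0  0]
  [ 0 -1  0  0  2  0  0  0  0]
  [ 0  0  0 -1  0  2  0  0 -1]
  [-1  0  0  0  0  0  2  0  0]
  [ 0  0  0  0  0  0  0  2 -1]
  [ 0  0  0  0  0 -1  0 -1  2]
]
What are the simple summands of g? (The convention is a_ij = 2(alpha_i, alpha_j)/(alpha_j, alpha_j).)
The diagram associated to this matrix has two connected components: the simple roots {alpha_1, alpha_7} form a chain of 2 nodes with single edges (A_2), and {alpha_2, alpha_3, alpha_4, alpha_5, alpha_6, alpha_8, alpha_9} form a chain of 7 nodes with a double edge at one end; the terminal node there is the unique short simple root (B_7). A semisimple Lie algebra decomposes uniquely as the direct sum of simple ideals, one per connected component of its Dynkin diagram, so g ≅ A_2 ⊕ B_7 (dimension 8 + 105 = 113).

type A_2 + type B_7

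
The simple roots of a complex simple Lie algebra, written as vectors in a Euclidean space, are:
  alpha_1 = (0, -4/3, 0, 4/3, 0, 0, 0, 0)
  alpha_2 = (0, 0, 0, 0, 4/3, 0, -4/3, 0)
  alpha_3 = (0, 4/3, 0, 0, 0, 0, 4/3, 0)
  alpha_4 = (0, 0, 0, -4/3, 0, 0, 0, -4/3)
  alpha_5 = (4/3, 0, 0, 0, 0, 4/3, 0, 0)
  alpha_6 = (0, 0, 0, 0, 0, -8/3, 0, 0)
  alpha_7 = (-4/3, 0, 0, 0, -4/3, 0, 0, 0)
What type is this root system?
Compute the Cartan integers a_ij = 2(alpha_i, alpha_j)/(alpha_j, alpha_j); the resulting 7x7 Cartan matrix is
[[2, 0, -1, -1, 0, 0, 0], [0, 2, -1, 0, 0, 0, -1], [-1, -1, 2, 0, 0, 0, 0], [-1, 0, 0, 2, 0, 0, 0], [0, 0, 0, 0, 2, -1, -1], [0, 0, 0, 0, -2, 2, 0], [0, -1, 0, 0, -1, 0, 2]].
The roots have two lengths (squared-length ratio 2:1); the short ones are alpha_{1,2,3,4,5,7}. The associated Dynkin diagram is a chain of 7 nodes with a double edge at one end; the terminal node there is the unique long simple root (C_7), so the type is C_7 (the algebra sp(14)).

C_7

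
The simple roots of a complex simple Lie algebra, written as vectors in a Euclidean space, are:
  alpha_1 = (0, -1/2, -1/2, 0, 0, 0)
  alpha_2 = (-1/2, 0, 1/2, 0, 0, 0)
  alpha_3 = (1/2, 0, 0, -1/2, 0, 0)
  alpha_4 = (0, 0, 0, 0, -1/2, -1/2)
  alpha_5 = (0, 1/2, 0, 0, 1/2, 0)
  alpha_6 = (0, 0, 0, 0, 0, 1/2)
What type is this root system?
B6

Compute the Cartan integers a_ij = 2(alpha_i, alpha_j)/(alpha_j, alpha_j); the resulting 6x6 Cartan matrix is
[[2, -1, 0, 0, -1, 0], [-1, 2, -1, 0, 0, 0], [0, -1, 2, 0, 0, 0], [0, 0, 0, 2, -1, -2], [-1, 0, 0, -1, 2, 0], [0, 0, 0, -1, 0, 2]].
The roots have two lengths (squared-length ratio 2:1); the short ones are alpha_{6}. The associated Dynkin diagram is a chain of 6 nodes with a double edge at one end; the terminal node there is the unique short simple root (B_6), so the type is B_6 (the algebra so(13)).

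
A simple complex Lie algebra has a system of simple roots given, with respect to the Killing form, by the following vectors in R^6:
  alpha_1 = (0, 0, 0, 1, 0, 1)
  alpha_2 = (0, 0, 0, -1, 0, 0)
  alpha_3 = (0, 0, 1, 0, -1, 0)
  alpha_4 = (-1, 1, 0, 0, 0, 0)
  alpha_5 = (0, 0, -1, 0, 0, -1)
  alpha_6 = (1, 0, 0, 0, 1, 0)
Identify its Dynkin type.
Compute the Cartan integers a_ij = 2(alpha_i, alpha_j)/(alpha_j, alpha_j); the resulting 6x6 Cartan matrix is
[[2, -2, 0, 0, -1, 0], [-1, 2, 0, 0, 0, 0], [0, 0, 2, 0, -1, -1], [0, 0, 0, 2, 0, -1], [-1, 0, -1, 0, 2, 0], [0, 0, -1, -1, 0, 2]].
The roots have two lengths (squared-length ratio 2:1); the short ones are alpha_{2}. The associated Dynkin diagram is a chain of 6 nodes with a double edge at one end; the terminal node there is the unique short simple root (B_6), so the type is B_6 (the algebra so(13)).

B_6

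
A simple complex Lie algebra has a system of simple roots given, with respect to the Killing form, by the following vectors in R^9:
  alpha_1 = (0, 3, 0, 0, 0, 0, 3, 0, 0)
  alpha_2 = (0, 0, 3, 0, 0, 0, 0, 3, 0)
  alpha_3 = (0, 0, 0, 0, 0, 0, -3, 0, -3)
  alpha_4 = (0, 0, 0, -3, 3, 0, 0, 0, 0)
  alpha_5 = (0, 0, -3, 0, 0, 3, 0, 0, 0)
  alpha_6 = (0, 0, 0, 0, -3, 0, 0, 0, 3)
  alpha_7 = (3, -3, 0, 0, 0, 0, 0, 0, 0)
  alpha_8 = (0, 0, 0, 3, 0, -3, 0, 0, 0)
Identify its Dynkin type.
type A_8

Compute the Cartan integers a_ij = 2(alpha_i, alpha_j)/(alpha_j, alpha_j); the resulting 8x8 Cartan matrix is
[[2, 0, -1, 0, 0, 0, -1, 0], [0, 2, 0, 0, -1, 0, 0, 0], [-1, 0, 2, 0, 0, -1, 0, 0], [0, 0, 0, 2, 0, -1, 0, -1], [0, -1, 0, 0, 2, 0, 0, -1], [0, 0, -1, -1, 0, 2, 0, 0], [-1, 0, 0, 0, 0, 0, 2, 0], [0, 0, 0, -1, -1, 0, 0, 2]].
All simple roots have the same length, so the diagram is simply laced. The associated Dynkin diagram is a chain of 8 nodes with single edges (A_8), so the type is A_8 (the algebra sl(9)).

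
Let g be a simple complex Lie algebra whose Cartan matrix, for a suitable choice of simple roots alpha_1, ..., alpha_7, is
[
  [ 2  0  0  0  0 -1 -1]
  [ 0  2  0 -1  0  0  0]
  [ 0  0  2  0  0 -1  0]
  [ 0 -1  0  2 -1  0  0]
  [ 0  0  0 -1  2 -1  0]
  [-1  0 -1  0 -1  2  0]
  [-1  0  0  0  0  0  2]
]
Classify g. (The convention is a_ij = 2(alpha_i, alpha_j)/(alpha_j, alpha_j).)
type E_7

The matrix has rank 7 with 2's on the diagonal. Reading the off-diagonal entries as Dynkin edges (a single edge where a_ij = a_ji = -1; a double or triple edge where a_ij * a_ji = 2 or 3), the diagram is a chain of 6 nodes with one extra node attached to the third node from one end (E_7). One simple-root ordering that puts it in standard form is (alpha_7, alpha_3, alpha_1, alpha_6, alpha_5, alpha_4, alpha_2). So the algebra is type E_7.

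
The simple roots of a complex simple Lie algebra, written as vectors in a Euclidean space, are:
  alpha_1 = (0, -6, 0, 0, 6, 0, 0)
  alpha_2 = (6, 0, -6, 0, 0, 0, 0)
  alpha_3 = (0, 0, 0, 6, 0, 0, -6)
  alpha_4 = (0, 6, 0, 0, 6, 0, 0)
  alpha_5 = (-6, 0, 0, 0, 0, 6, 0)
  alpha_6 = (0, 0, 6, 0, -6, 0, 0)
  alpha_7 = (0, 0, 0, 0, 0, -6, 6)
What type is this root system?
D_7 (so(14))

Compute the Cartan integers a_ij = 2(alpha_i, alpha_j)/(alpha_j, alpha_j); the resulting 7x7 Cartan matrix is
[[2, 0, 0, 0, 0, -1, 0], [0, 2, 0, 0, -1, -1, 0], [0, 0, 2, 0, 0, 0, -1], [0, 0, 0, 2, 0, -1, 0], [0, -1, 0, 0, 2, 0, -1], [-1, -1, 0, -1, 0, 2, 0], [0, 0, -1, 0, -1, 0, 2]].
All simple roots have the same length, so the diagram is simply laced. The associated Dynkin diagram is a chain of 5 nodes with a fork of two nodes at one end (D_7), so the type is D_7 (the algebra so(14)).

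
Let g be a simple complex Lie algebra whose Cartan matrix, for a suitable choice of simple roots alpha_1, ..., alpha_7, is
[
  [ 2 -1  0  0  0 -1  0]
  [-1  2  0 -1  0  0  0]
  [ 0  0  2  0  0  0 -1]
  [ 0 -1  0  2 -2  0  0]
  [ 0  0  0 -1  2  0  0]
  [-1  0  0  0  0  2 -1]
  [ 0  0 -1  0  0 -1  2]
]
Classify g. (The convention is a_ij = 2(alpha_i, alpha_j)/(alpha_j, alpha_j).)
B7

The matrix has rank 7 with 2's on the diagonal. Reading the off-diagonal entries as Dynkin edges (a single edge where a_ij = a_ji = -1; a double or triple edge where a_ij * a_ji = 2 or 3), the diagram is a chain of 7 nodes with a double edge at one end; the terminal node there is the unique short simple root (B_7). One simple-root ordering that puts it in standard form is (alpha_3, alpha_7, alpha_6, alpha_1, alpha_2, alpha_4, alpha_5). So the algebra is type B_7, i.e. so(15).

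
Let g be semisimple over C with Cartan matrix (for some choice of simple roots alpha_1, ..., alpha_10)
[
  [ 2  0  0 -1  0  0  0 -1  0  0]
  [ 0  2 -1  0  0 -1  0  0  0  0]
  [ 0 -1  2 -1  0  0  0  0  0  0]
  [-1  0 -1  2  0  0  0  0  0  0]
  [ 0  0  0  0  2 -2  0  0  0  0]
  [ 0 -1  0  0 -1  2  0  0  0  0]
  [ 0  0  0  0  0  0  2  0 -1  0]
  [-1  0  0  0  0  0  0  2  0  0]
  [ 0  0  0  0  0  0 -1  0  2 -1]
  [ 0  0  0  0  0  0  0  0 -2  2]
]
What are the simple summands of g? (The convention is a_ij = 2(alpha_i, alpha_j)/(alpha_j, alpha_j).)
The diagram associated to this matrix has two connected components: the simple roots {alpha_7, alpha_9, alpha_10} form a chain of 3 nodes with a double edge at one end; the terminal node there is the unique long simple root (C_3), and {alpha_1, alpha_2, alpha_3, alpha_4, alpha_5, alpha_6, alpha_8} form a chain of 7 nodes with a double edge at one end; the terminal node there is the unique long simple root (C_7). A semisimple Lie algebra decomposes uniquely as the direct sum of simple ideals, one per connected component of its Dynkin diagram, so g ≅ C_3 ⊕ C_7 (dimension 21 + 105 = 126).

C_3 (sp(6)) + C_7 (sp(14))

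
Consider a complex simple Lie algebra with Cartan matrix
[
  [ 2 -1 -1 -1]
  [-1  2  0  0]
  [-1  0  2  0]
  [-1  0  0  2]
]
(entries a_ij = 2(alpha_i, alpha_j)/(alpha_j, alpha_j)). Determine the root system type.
D_4

The matrix has rank 4 with 2's on the diagonal. Reading the off-diagonal entries as Dynkin edges (a single edge where a_ij = a_ji = -1; a double or triple edge where a_ij * a_ji = 2 or 3), the diagram is a chain of 2 nodes with a fork of two nodes at one end (D_4). One simple-root ordering that puts it in standard form is (alpha_4, alpha_1, alpha_3, alpha_2). So the algebra is type D_4, i.e. so(8).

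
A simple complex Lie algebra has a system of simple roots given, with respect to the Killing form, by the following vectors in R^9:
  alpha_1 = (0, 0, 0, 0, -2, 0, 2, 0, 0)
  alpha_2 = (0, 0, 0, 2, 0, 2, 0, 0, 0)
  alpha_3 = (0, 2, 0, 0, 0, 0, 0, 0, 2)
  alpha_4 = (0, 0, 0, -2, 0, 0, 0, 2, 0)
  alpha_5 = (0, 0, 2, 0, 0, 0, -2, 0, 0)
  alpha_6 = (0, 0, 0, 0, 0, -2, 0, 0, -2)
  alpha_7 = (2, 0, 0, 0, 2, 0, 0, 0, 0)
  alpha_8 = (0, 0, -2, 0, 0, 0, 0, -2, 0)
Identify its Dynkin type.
A_8 (sl(9))

Compute the Cartan integers a_ij = 2(alpha_i, alpha_j)/(alpha_j, alpha_j); the resulting 8x8 Cartan matrix is
[[2, 0, 0, 0, -1, 0, -1, 0], [0, 2, 0, -1, 0, -1, 0, 0], [0, 0, 2, 0, 0, -1, 0, 0], [0, -1, 0, 2, 0, 0, 0, -1], [-1, 0, 0, 0, 2, 0, 0, -1], [0, -1, -1, 0, 0, 2, 0, 0], [-1, 0, 0, 0, 0, 0, 2, 0], [0, 0, 0, -1, -1, 0, 0, 2]].
All simple roots have the same length, so the diagram is simply laced. The associated Dynkin diagram is a chain of 8 nodes with single edges (A_8), so the type is A_8 (the algebra sl(9)).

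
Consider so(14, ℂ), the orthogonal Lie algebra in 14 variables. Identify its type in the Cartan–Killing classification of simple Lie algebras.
D7

This is so(14) with 14 even, which has dimension 14(14-1)/2 = 91 and rank 14/2 = 7. In the classification of classical Lie algebras, the orthogonal algebra so(2n) in an even number of variables has type D_n; here n = 7, so the Dynkin diagram is a chain of 5 nodes with a fork of two nodes at one end (D_7). Hence the type is D_7.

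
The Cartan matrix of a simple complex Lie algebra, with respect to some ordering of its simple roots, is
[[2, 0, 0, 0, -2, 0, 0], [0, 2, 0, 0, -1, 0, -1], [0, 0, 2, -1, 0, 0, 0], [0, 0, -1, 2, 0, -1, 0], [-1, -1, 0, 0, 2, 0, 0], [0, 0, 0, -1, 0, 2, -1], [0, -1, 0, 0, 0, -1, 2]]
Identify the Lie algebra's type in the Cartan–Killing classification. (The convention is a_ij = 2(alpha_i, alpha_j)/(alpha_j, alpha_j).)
The matrix has rank 7 with 2's on the diagonal. Reading the off-diagonal entries as Dynkin edges (a single edge where a_ij = a_ji = -1; a double or triple edge where a_ij * a_ji = 2 or 3), the diagram is a chain of 7 nodes with a double edge at one end; the terminal node there is the unique long simple root (C_7). One simple-root ordering that puts it in standard form is (alpha_3, alpha_4, alpha_6, alpha_7, alpha_2, alpha_5, alpha_1). So the algebra is type C_7, i.e. sp(14).

C_7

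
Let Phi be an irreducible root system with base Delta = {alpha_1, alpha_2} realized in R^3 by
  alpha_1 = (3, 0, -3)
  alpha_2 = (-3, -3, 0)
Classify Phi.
type A_2

Compute the Cartan integers a_ij = 2(alpha_i, alpha_j)/(alpha_j, alpha_j); the resulting 2x2 Cartan matrix is
[[2, -1], [-1, 2]].
All simple roots have the same length, so the diagram is simply laced. The associated Dynkin diagram is a chain of 2 nodes with single edges (A_2), so the type is A_2 (the algebra sl(3)).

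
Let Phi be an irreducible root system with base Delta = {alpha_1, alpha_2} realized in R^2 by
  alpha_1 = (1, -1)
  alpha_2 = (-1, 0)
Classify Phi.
B2

Compute the Cartan integers a_ij = 2(alpha_i, alpha_j)/(alpha_j, alpha_j); the resulting 2x2 Cartan matrix is
[[2, -2], [-1, 2]].
The roots have two lengths (squared-length ratio 2:1); the short ones are alpha_{2}. The associated Dynkin diagram is a chain of 2 nodes with a double edge at one end; the terminal node there is the unique short simple root (B_2), so the type is B_2 (the algebra so(5)).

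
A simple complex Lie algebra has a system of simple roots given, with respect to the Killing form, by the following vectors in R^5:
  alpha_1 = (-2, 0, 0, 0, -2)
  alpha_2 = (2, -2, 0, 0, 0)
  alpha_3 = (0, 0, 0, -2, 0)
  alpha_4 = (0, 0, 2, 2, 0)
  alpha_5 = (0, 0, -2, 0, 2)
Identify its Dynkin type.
Compute the Cartan integers a_ij = 2(alpha_i, alpha_j)/(alpha_j, alpha_j); the resulting 5x5 Cartan matrix is
[[2, -1, 0, 0, -1], [-1, 2, 0, 0, 0], [0, 0, 2, -1, 0], [0, 0, -2, 2, -1], [-1, 0, 0, -1, 2]].
The roots have two lengths (squared-length ratio 2:1); the short ones are alpha_{3}. The associated Dynkin diagram is a chain of 5 nodes with a double edge at one end; the terminal node there is the unique short simple root (B_5), so the type is B_5 (the algebra so(11)).

B_5 (so(11))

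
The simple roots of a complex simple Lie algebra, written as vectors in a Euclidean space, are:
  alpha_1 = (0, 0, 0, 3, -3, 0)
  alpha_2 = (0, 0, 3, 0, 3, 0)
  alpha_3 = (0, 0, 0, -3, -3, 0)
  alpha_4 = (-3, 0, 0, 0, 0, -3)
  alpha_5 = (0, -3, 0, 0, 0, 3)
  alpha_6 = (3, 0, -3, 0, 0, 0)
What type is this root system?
D_6 (so(12))

Compute the Cartan integers a_ij = 2(alpha_i, alpha_j)/(alpha_j, alpha_j); the resulting 6x6 Cartan matrix is
[[2, -1, 0, 0, 0, 0], [-1, 2, -1, 0, 0, -1], [0, -1, 2, 0, 0, 0], [0, 0, 0, 2, -1, -1], [0, 0, 0, -1, 2, 0], [0, -1, 0, -1, 0, 2]].
All simple roots have the same length, so the diagram is simply laced. The associated Dynkin diagram is a chain of 4 nodes with a fork of two nodes at one end (D_6), so the type is D_6 (the algebra so(12)).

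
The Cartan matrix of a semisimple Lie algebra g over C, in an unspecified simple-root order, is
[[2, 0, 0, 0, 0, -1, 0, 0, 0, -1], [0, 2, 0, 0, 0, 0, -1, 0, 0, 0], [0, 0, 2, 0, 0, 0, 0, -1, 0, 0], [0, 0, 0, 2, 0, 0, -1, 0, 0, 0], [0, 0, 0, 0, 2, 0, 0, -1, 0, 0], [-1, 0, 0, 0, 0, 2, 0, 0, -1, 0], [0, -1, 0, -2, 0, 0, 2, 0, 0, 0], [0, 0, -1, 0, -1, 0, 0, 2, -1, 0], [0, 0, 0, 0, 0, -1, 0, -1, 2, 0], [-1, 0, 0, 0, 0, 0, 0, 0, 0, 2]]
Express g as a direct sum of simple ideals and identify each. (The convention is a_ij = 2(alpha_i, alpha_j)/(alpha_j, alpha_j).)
B3 ⊕ D7

The diagram associated to this matrix has two connected components: the simple roots {alpha_2, alpha_4, alpha_7} form a chain of 3 nodes with a double edge at one end; the terminal node there is the unique short simple root (B_3), and {alpha_1, alpha_3, alpha_5, alpha_6, alpha_8, alpha_9, alpha_10} form a chain of 5 nodes with a fork of two nodes at one end (D_7). A semisimple Lie algebra decomposes uniquely as the direct sum of simple ideals, one per connected component of its Dynkin diagram, so g ≅ B_3 ⊕ D_7 (dimension 21 + 91 = 112).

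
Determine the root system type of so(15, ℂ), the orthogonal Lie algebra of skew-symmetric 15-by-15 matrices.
B_7 (so(15))

This is so(15) with 15 odd, which has dimension 15(15-1)/2 = 105 and rank (15-1)/2 = 7. In the classification of classical Lie algebras, the orthogonal algebra so(2n+1) in an odd number of variables has type B_n; here n = 7, so the Dynkin diagram is a chain of 7 nodes with a double edge at one end; the terminal node there is the unique short simple root (B_7). Hence the type is B_7.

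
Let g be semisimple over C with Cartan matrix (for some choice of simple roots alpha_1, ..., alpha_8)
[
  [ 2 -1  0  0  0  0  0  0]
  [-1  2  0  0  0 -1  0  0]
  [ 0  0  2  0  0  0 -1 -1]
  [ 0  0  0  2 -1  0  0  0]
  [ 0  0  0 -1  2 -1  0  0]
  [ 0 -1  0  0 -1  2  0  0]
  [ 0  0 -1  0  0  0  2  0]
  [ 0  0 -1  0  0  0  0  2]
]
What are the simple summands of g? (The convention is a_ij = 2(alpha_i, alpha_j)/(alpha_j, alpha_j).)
A3 ⊕ A5

The diagram associated to this matrix has two connected components: the simple roots {alpha_3, alpha_7, alpha_8} form a chain of 3 nodes with single edges (A_3), and {alpha_1, alpha_2, alpha_4, alpha_5, alpha_6} form a chain of 5 nodes with single edges (A_5). A semisimple Lie algebra decomposes uniquely as the direct sum of simple ideals, one per connected component of its Dynkin diagram, so g ≅ A_3 ⊕ A_5 (dimension 15 + 35 = 50).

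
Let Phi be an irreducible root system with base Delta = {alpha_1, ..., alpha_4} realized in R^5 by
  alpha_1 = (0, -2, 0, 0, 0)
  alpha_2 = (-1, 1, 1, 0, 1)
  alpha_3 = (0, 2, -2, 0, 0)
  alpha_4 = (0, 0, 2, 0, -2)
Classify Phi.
Compute the Cartan integers a_ij = 2(alpha_i, alpha_j)/(alpha_j, alpha_j); the resulting 4x4 Cartan matrix is
[[2, -1, -1, 0], [-1, 2, 0, 0], [-2, 0, 2, -1], [0, 0, -1, 2]].
The roots have two lengths (squared-length ratio 2:1); the short ones are alpha_{1,2}. The associated Dynkin diagram is a chain of 4 nodes with a double edge between the middle two (F_4), so the type is F_4.

F_4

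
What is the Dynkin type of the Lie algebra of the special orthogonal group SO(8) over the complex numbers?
D_4

This is so(8) with 8 even, which has dimension 8(8-1)/2 = 28 and rank 8/2 = 4. In the classification of classical Lie algebras, the orthogonal algebra so(2n) in an even number of variables has type D_n; here n = 4, so the Dynkin diagram is a chain of 2 nodes with a fork of two nodes at one end (D_4). Hence the type is D_4.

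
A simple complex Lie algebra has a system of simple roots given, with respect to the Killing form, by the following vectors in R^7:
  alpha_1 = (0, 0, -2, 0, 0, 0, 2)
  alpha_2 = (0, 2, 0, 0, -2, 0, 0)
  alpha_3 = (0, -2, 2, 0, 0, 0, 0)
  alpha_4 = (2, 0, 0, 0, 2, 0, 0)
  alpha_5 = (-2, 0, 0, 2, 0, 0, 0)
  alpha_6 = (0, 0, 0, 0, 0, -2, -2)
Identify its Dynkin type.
Compute the Cartan integers a_ij = 2(alpha_i, alpha_j)/(alpha_j, alpha_j); the resulting 6x6 Cartan matrix is
[[2, 0, -1, 0, 0, -1], [0, 2, -1, -1, 0, 0], [-1, -1, 2, 0, 0, 0], [0, -1, 0, 2, -1, 0], [0, 0, 0, -1, 2, 0], [-1, 0, 0, 0, 0, 2]].
All simple roots have the same length, so the diagram is simply laced. The associated Dynkin diagram is a chain of 6 nodes with single edges (A_6), so the type is A_6 (the algebra sl(7)).

A_6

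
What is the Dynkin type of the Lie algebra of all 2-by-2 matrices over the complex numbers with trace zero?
A_1 (sl(2))

This is sl(2), which has dimension 2^2 - 1 = 3 and rank 2 - 1 = 1 (a Cartan subalgebra is the diagonal traceless matrices). In the classification of classical Lie algebras, the special linear algebra sl(n+1) has type A_n; here n = 1, so the Dynkin diagram is a chain of 1 nodes with single edges (A_1). Hence the type is A_1.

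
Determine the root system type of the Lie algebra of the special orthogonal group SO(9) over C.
type B_4

This is so(9) with 9 odd, which has dimension 9(9-1)/2 = 36 and rank (9-1)/2 = 4. In the classification of classical Lie algebras, the orthogonal algebra so(2n+1) in an odd number of variables has type B_n; here n = 4, so the Dynkin diagram is a chain of 4 nodes with a double edge at one end; the terminal node there is the unique short simple root (B_4). Hence the type is B_4.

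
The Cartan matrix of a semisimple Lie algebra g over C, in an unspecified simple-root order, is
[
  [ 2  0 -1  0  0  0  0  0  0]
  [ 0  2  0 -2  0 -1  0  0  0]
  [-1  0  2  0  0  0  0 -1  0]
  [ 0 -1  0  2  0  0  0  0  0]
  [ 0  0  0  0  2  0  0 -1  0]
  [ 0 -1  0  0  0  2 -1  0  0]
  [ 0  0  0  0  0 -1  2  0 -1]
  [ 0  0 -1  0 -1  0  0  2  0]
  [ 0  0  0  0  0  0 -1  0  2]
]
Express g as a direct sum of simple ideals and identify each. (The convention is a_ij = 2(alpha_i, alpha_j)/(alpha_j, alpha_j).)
A4 + B5

The diagram associated to this matrix has two connected components: the simple roots {alpha_1, alpha_3, alpha_5, alpha_8} form a chain of 4 nodes with single edges (A_4), and {alpha_2, alpha_4, alpha_6, alpha_7, alpha_9} form a chain of 5 nodes with a double edge at one end; the terminal node there is the unique short simple root (B_5). A semisimple Lie algebra decomposes uniquely as the direct sum of simple ideals, one per connected component of its Dynkin diagram, so g ≅ A_4 ⊕ B_5 (dimension 24 + 55 = 79).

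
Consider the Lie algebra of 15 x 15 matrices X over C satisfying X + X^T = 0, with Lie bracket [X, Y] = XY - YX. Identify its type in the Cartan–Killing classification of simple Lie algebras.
This is so(15) with 15 odd, which has dimension 15(15-1)/2 = 105 and rank (15-1)/2 = 7. In the classification of classical Lie algebras, the orthogonal algebra so(2n+1) in an odd number of variables has type B_n; here n = 7, so the Dynkin diagram is a chain of 7 nodes with a double edge at one end; the terminal node there is the unique short simple root (B_7). Hence the type is B_7.

B7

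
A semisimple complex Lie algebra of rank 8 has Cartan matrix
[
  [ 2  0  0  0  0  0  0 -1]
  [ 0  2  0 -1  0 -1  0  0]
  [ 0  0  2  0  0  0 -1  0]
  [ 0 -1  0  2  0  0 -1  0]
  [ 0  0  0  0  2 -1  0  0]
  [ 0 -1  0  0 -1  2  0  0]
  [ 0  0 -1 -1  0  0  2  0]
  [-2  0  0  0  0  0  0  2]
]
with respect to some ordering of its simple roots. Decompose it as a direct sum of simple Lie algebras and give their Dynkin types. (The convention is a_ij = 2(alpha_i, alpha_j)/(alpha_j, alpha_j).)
The diagram associated to this matrix has two connected components: the simple roots {alpha_2, alpha_3, alpha_4, alpha_5, alpha_6, alpha_7} form a chain of 6 nodes with single edges (A_6), and {alpha_1, alpha_8} form a chain of 2 nodes with a double edge at one end; the terminal node there is the unique short simple root (B_2). A semisimple Lie algebra decomposes uniquely as the direct sum of simple ideals, one per connected component of its Dynkin diagram, so g ≅ A_6 ⊕ B_2 (dimension 48 + 10 = 58).

A6 + B2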